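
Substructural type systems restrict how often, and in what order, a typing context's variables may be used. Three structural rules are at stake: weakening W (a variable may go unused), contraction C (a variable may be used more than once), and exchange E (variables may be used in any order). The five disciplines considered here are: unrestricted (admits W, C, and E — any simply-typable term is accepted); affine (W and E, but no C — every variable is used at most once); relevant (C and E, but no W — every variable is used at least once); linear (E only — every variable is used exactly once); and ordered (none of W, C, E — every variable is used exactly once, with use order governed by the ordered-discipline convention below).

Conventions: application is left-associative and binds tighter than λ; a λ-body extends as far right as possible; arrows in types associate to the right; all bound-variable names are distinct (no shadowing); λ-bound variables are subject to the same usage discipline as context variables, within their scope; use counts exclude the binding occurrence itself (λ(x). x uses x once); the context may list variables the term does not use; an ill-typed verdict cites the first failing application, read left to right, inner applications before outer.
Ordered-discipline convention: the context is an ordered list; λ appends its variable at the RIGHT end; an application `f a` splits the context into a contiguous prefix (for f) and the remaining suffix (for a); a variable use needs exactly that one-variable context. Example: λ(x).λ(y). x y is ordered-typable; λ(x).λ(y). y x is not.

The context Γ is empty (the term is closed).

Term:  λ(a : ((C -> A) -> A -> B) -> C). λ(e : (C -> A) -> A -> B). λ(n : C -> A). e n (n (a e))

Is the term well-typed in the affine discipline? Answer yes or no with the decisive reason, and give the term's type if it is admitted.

no — repeated use of e ×2, n ×2
use counts: a (λ-bound): 1×, e (λ-bound): 2×, n (λ-bound): 2×
uses in reading order: e, n, n, a, e
typing: well-typed at (((C -> A) -> A -> B) -> C) -> ((C -> A) -> A -> B) -> (C -> A) -> B
across the five disciplines: ordered ✗ · linear ✗ · affine ✗ · relevant ✓ · unrestricted ✓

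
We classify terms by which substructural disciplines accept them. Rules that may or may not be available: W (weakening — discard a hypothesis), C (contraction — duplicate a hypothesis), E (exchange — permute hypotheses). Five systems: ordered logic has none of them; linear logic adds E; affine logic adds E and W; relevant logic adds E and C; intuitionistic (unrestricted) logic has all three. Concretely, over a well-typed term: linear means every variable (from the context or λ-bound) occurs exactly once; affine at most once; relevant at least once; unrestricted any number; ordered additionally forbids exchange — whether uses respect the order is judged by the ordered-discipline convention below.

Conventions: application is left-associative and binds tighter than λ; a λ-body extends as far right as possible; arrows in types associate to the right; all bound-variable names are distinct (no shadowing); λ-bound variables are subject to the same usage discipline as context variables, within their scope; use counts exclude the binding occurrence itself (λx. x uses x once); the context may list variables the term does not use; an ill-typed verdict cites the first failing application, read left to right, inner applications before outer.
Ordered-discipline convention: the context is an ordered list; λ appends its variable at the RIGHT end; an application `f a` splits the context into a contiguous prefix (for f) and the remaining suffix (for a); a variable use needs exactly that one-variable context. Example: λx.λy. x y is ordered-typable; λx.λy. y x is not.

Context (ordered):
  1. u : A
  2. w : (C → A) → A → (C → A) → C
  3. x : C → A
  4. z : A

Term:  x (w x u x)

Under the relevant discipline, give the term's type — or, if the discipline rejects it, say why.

not well-typed under relevant — needs weakening: z unused
variable uses: u: 1×, w: 1×, x: 3×, z: 0×
order of uses: x, w, x, u, x
typing: well-typed at A
all disciplines: ordered ✗, linear ✗, affine ✗, relevant ✗, unrestricted ✓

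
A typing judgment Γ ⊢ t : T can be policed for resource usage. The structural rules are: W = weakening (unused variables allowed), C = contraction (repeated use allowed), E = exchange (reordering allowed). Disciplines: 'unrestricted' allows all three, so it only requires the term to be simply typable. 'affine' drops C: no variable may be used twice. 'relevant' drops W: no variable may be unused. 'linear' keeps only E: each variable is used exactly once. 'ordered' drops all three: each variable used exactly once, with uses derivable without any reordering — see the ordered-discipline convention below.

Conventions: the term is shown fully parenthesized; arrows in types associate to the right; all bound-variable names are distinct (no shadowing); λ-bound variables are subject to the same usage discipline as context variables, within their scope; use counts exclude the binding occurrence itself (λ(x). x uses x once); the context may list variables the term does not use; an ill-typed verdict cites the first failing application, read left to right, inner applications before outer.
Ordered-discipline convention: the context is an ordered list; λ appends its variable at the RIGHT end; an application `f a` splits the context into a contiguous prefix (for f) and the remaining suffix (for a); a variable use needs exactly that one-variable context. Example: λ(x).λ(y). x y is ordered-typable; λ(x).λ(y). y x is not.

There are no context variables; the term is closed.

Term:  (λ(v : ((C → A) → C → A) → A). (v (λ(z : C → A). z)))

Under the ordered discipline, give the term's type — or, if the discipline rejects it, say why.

term : (((C → A) → C → A) → A) → A
usage: v (λ-bound) ×1; z (λ-bound) ×1
use order (left to right): v, z
typing: well-typed — term : (((C → A) → C → A) → A) → A
all disciplines: ordered ✓ | linear ✓ | affine ✓ | relevant ✓ | unrestricted ✓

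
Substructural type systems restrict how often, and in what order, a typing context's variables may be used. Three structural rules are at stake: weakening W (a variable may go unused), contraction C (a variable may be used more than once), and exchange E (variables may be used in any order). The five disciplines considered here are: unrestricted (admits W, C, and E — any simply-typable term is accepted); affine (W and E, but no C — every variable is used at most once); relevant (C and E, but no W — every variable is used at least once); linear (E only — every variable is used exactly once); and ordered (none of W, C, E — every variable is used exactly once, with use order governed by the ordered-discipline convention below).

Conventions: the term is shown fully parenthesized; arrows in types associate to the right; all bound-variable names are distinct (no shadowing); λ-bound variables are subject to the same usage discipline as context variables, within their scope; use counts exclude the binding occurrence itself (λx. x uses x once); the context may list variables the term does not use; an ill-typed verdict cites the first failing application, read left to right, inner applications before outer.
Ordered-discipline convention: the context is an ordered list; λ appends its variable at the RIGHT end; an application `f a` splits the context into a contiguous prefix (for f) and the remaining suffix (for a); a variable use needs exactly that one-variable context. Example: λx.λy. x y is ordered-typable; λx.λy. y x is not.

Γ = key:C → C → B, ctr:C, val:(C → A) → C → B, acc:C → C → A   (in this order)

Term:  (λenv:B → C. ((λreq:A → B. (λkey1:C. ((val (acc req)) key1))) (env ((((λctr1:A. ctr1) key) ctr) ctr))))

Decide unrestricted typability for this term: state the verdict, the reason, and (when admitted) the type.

no — the type mismatch rejects it
use counts: key ×1; ctr ×2; val ×1; acc ×1; env (bound) ×1; req (bound) ×1; key1 (bound) ×1; ctr1 (bound) ×1
left-to-right use order: val, acc, req, key1, env, ctr1, key, ctr, ctr
typing: ill-typed: an argument A → B mismatches the expected C
summary: ordered ✗ · linear ✗ · affine ✗ · relevant ✗ · unrestricted ✗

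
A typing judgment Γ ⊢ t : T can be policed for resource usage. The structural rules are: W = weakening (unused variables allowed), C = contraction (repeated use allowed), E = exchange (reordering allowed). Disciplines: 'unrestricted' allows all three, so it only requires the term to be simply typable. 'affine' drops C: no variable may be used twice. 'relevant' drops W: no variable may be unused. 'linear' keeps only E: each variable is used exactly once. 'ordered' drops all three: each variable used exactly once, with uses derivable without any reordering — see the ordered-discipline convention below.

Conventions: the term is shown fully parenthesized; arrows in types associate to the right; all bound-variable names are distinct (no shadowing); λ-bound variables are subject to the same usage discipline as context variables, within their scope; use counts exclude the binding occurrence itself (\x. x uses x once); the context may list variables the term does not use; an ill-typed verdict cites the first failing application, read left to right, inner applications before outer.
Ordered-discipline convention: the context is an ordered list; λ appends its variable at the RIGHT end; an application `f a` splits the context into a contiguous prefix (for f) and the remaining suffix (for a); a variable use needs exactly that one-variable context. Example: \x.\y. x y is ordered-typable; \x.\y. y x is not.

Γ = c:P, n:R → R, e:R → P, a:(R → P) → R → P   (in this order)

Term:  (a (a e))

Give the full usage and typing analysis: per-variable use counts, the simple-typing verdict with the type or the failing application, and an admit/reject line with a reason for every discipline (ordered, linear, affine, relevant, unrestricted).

usage: c=0, n=0, e=1, a=2
use order (left to right): a, a, e
typing: well-typed — term : R → P
ordered ✗ (uses contraction: a ×2; c, n never used (weakening))
linear ✗ (uses contraction: a ×2; c, n never used (weakening))
affine ✗ (uses contraction: a ×2)
relevant ✗ (c, n never used (weakening))
unrestricted ✓ (type-checks (R → P) and nothing is barred)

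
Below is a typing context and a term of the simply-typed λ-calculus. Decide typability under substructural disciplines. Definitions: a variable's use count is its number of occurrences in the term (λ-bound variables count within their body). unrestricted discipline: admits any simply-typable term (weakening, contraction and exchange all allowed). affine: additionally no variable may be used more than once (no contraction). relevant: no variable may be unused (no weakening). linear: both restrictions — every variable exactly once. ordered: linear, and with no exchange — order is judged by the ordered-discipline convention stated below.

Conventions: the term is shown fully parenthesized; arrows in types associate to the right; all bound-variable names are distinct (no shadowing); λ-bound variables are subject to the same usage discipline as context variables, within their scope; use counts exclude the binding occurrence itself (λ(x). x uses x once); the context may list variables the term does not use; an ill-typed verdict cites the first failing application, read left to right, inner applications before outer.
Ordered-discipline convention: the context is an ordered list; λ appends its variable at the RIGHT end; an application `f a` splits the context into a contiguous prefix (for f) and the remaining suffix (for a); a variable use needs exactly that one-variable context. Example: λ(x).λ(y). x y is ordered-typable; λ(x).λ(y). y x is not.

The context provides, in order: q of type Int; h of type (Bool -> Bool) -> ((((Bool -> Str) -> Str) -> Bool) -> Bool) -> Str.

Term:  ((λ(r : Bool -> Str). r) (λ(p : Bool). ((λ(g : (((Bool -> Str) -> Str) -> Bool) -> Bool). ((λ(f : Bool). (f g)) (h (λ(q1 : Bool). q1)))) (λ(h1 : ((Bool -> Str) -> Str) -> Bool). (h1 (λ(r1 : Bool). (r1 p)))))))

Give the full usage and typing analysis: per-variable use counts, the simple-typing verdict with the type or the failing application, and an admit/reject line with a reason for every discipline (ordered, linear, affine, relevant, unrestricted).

counts: q: 0×; h: 1×; r [bound]: 1×; p [bound]: 1×; g [bound]: 1×; f [bound]: 1×; q1 [bound]: 1×; h1 [bound]: 1×; r1 [bound]: 1×
use order (left to right): r, f, g, h, q1, h1, r1, p
typing: ill-typed: non-function type Bool applied to an argument
ordered: ✗ — the type mismatch rejects it
linear: ✗ — not simply typable
affine: ✗ — fails simple typing
relevant: ✗ — a type mismatch blocks all five
unrestricted: ✗ — the type mismatch rejects it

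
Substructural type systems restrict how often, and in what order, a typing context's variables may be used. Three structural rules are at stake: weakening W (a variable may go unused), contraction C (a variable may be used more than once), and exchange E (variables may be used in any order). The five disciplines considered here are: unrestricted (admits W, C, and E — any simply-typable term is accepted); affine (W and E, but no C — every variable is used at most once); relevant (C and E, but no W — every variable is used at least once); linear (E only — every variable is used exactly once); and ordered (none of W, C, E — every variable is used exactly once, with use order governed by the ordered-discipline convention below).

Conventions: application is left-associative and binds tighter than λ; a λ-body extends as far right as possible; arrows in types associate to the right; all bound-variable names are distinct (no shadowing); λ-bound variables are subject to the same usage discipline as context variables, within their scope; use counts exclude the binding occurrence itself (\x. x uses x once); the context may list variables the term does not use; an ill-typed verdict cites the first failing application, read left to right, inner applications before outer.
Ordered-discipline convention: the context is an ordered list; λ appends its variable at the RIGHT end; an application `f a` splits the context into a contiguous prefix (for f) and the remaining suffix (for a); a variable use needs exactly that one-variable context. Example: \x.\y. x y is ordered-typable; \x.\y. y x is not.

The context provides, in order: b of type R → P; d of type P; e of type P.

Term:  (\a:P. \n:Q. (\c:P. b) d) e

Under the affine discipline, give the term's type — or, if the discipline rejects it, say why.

term : Q → R → P
counts: b: 1×; d: 1×; e: 1×; a [bound]: 0×; n [bound]: 0×; c [bound]: 0×
use order (left to right): b, d, e
typing: the term checks, with type Q → R → P
all disciplines: ordered ✗; linear ✗; affine ✓; relevant ✗; unrestricted ✓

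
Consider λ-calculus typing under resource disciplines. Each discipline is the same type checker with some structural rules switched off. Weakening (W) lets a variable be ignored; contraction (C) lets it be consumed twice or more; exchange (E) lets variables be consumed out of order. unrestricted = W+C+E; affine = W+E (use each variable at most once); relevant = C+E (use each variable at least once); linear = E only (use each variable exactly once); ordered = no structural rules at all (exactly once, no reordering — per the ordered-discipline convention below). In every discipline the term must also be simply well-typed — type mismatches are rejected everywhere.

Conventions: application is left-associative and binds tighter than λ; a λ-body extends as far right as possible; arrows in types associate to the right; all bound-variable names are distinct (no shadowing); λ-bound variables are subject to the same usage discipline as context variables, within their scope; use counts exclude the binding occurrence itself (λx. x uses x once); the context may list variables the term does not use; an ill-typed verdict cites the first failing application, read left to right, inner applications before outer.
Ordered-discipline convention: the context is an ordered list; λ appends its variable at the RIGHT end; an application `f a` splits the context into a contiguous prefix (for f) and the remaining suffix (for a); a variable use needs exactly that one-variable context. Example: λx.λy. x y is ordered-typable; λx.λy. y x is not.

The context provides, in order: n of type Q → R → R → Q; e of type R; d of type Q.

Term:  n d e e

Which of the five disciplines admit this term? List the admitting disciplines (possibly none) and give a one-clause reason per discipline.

accepted by: relevant, unrestricted
variable uses: n: 1×; e: 2×; d: 1×
use order (left to right): n, d, e, e
typing: the term checks, with type Q
ordered: ✗, repeated use of e ×2
linear: ✗, repeated use of e ×2
affine: ✗, repeated use of e ×2
relevant: ✓, none of n, e, d goes unused
unrestricted: ✓, well-typed at Q; no restrictions here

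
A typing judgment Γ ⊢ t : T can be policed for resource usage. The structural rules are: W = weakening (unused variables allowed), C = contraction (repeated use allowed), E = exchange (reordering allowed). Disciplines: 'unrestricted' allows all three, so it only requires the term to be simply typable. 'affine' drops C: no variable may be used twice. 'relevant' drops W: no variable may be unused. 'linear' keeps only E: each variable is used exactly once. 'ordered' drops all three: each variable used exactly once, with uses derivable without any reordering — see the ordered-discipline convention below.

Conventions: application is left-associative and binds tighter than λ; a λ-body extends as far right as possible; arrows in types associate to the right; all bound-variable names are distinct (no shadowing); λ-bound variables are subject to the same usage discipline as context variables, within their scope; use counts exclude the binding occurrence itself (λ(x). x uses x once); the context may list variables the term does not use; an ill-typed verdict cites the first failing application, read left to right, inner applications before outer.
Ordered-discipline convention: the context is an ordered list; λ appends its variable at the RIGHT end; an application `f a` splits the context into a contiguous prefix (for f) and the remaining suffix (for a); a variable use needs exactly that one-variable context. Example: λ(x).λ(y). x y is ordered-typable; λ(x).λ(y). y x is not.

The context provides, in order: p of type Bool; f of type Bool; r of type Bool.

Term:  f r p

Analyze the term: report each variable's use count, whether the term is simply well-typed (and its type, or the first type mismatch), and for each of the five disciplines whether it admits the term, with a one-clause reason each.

use counts: p ×1, f ×1, r ×1
left-to-right use order: f, r, p
typing: ill-typed: can't apply a value of type Bool
ordered ✗ (a type mismatch blocks all five)
linear ✗ (the type mismatch rejects it)
affine ✗ (not simply typable)
relevant ✗ (fails simple typing)
unrestricted ✗ (a type mismatch blocks all five)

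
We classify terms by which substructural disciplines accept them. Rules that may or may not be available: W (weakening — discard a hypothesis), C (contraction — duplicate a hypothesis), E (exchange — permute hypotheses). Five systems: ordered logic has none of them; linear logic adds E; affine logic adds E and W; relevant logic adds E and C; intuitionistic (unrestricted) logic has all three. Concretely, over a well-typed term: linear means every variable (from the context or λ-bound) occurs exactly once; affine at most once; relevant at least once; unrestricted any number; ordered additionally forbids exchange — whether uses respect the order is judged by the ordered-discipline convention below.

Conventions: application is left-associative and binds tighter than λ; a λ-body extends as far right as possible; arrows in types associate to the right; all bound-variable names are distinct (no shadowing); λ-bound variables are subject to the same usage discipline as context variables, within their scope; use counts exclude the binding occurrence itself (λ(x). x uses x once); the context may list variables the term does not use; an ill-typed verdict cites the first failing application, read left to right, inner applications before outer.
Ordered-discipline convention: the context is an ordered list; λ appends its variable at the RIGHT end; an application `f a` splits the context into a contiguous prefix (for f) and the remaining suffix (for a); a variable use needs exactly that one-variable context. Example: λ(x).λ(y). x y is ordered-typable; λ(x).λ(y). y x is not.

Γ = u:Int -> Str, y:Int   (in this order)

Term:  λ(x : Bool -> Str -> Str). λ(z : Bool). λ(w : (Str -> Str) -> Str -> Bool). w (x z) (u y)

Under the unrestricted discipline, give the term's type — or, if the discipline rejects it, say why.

term : (Bool -> Str -> Str) -> Bool -> ((Str -> Str) -> Str -> Bool) -> Bool
use counts: u=1; y=1; x [bound]=1; z [bound]=1; w [bound]=1
use order (left to right): w, x, z, u, y
typing: the term checks, with type (Bool -> Str -> Str) -> Bool -> ((Str -> Str) -> Str -> Bool) -> Bool
per-discipline verdicts: ordered ✗, linear ✓, affine ✓, relevant ✓, unrestricted ✓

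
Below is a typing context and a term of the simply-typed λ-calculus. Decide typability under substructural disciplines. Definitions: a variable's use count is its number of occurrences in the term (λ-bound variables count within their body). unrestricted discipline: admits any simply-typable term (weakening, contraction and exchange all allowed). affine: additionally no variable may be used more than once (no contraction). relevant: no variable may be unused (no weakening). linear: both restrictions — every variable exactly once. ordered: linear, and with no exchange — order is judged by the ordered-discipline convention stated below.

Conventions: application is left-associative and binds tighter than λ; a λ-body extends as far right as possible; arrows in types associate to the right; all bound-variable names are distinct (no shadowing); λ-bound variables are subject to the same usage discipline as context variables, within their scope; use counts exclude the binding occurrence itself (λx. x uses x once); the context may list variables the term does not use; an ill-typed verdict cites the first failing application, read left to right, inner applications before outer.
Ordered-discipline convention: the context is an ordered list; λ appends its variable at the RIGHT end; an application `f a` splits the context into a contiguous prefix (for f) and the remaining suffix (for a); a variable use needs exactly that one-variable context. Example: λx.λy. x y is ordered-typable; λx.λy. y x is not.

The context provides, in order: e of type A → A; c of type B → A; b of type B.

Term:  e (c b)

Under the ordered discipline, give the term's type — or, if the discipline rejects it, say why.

term : A
use counts: e ×1, c ×1, b ×1
uses in reading order: e, c, b
typing: well-typed at A
across the five disciplines: ordered ✓ | linear ✓ | affine ✓ | relevant ✓ | unrestricted ✓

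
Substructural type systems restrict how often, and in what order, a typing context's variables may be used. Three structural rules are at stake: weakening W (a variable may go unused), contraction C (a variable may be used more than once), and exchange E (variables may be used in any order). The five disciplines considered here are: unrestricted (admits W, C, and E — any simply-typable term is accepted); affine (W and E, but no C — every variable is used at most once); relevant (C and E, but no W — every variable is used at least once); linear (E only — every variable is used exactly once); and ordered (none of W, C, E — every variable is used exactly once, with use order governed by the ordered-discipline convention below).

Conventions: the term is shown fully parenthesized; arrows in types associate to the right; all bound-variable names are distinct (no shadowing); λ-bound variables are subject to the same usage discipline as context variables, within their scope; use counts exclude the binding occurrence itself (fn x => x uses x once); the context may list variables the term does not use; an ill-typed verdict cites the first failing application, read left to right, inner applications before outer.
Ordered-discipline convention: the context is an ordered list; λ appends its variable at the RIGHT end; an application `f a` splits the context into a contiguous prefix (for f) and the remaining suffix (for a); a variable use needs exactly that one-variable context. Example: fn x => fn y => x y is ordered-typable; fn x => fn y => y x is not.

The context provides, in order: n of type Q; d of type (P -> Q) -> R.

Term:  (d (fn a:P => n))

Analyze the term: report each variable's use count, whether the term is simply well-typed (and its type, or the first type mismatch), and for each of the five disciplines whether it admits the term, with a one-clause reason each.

counts: n: 1×; d: 1×; a (bound): 0×
left-to-right use order: d, n
typing: ✓ — R
ordered: ✗ — a left unused
linear: ✗ — a left unused
affine: ✓ — at most one use each (n, d, a)
relevant: ✗ — a left unused
unrestricted: ✓ — type-checks (R) and nothing is barred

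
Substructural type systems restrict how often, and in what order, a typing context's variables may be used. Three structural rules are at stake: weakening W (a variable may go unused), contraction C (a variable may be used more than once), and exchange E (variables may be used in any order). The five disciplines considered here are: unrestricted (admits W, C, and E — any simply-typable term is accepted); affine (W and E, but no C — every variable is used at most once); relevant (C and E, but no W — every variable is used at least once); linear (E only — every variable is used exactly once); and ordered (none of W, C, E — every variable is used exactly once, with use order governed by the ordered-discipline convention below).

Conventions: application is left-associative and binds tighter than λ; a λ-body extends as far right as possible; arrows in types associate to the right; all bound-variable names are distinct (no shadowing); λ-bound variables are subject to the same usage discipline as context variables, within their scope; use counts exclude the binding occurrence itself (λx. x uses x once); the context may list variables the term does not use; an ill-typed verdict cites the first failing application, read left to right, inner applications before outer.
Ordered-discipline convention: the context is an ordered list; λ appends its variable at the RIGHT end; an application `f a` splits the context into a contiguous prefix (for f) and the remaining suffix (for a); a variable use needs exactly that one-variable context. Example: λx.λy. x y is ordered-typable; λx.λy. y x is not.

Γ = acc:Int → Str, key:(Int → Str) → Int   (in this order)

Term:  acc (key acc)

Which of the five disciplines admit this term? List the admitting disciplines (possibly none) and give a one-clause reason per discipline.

admitted in: relevant, unrestricted
use counts: acc: 2×; key: 1×
use order (left to right): acc, key, acc
typing: the term checks, with type Str
ordered: ✗ — acc ×2 used more than once (contraction)
linear: ✗ — acc ×2 used more than once (contraction)
affine: ✗ — acc ×2 used more than once (contraction)
relevant: ✓ — every one of acc, key appears
unrestricted: ✓ — type-checks (Str) and nothing is barred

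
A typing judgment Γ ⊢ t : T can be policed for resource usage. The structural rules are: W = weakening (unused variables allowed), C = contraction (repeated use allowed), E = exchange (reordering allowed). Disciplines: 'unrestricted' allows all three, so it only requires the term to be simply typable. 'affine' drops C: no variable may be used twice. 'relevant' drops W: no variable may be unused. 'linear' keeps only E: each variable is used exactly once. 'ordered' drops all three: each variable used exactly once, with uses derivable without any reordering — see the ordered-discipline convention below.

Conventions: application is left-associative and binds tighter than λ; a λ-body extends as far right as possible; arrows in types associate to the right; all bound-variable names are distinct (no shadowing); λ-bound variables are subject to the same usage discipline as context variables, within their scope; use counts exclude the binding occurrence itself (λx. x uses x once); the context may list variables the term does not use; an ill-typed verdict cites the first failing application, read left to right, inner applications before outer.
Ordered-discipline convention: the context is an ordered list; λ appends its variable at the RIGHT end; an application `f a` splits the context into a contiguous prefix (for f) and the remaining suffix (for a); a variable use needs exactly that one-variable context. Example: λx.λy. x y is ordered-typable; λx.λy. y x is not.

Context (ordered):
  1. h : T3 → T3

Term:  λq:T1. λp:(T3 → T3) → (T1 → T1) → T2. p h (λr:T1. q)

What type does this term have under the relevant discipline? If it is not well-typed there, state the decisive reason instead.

not well-typed under relevant — r never used (weakening)
use counts: h=1; q (λ-bound)=1; p (λ-bound)=1; r (λ-bound)=0
order of uses: p, h, q
typing: well-typed — term : T1 → ((T3 → T3) → (T1 → T1) → T2) → T2
across the five disciplines: ordered ✗; linear ✗; affine ✓; relevant ✗; unrestricted ✓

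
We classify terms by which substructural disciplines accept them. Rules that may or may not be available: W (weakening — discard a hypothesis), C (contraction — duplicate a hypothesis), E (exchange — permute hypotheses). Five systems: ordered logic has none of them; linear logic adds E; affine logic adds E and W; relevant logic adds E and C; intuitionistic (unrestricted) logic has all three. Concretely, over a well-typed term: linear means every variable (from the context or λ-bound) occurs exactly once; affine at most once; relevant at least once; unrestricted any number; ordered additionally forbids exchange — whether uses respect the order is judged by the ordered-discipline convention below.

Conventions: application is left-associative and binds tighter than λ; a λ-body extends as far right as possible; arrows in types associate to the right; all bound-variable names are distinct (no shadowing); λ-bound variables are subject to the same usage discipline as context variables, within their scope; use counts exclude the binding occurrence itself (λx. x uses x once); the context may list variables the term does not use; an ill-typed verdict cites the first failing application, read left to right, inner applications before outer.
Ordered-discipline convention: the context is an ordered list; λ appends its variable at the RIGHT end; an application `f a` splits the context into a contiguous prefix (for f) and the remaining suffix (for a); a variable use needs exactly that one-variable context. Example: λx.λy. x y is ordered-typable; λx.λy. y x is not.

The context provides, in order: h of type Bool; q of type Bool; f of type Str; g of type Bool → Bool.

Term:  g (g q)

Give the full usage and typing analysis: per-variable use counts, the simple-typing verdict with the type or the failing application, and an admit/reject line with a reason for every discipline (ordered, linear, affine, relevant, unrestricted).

variable uses: h: 0×, q: 1×, f: 0×, g: 2×
uses in reading order: g, g, q
typing: well-typed — term : Bool
ordered: ✗ — repeated use of g ×2; unused: h, f — weakening required
linear: ✗ — repeated use of g ×2; unused: h, f — weakening required
affine: ✗ — repeated use of g ×2
relevant: ✗ — unused: h, f — weakening required
unrestricted: ✓ — simply typable at Bool; W, C, E all held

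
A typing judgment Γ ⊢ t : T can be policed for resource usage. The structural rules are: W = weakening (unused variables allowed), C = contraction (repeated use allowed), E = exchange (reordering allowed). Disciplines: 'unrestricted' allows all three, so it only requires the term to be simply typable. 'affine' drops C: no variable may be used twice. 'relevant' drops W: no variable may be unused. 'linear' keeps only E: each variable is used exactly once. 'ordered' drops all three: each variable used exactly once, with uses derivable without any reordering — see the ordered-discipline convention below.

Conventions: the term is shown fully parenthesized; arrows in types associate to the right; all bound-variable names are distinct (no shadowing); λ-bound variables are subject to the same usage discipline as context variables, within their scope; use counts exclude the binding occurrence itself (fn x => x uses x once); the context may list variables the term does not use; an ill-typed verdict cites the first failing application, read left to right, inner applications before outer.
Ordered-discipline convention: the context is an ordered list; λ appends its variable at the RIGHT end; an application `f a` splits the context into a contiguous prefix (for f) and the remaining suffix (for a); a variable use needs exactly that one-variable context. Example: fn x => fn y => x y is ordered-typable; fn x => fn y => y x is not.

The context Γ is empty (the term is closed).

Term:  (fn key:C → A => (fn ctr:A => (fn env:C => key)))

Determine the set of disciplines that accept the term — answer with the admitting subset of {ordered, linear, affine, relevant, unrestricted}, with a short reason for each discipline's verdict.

admitted by: affine, unrestricted
variable uses: key (bound)=1, ctr (bound)=0, env (bound)=0
use order (left to right): key
typing: the term checks, with type (C → A) → A → C → C → A
ordered ✗ (ctr, env never used (weakening))
linear ✗ (ctr, env never used (weakening))
affine ✓ (key, ctr, env: no repeats, contraction unneeded)
relevant ✗ (ctr, env never used (weakening))
unrestricted ✓ (typability at (C → A) → A → C → C → A is all that's needed)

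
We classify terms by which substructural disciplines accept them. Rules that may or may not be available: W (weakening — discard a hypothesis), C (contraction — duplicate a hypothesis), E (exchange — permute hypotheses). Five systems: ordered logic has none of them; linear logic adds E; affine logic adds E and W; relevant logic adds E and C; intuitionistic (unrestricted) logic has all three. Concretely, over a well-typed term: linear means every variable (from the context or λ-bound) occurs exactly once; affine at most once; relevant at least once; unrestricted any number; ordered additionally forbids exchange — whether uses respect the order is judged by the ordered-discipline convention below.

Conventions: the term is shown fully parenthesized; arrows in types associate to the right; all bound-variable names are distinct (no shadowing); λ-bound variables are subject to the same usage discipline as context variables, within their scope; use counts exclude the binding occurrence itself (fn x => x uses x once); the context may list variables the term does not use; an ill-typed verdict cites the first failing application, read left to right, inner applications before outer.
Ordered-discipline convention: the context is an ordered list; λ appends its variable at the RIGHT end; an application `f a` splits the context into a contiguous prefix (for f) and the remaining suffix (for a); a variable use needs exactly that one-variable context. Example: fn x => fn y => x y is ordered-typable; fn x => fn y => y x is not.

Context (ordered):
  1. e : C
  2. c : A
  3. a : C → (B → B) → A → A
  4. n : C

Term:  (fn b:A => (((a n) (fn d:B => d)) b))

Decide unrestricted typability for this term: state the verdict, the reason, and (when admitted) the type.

yes — simply typable at A → A; W, C, E all held; term : A → A
usage: e: 0×, c: 0×, a: 1×, n: 1×, b (bound): 1×, d (bound): 1×
order of uses: a, n, d, b
typing: well-typed — term : A → A
all disciplines: ordered ✗; linear ✗; affine ✓; relevant ✗; unrestricted ✓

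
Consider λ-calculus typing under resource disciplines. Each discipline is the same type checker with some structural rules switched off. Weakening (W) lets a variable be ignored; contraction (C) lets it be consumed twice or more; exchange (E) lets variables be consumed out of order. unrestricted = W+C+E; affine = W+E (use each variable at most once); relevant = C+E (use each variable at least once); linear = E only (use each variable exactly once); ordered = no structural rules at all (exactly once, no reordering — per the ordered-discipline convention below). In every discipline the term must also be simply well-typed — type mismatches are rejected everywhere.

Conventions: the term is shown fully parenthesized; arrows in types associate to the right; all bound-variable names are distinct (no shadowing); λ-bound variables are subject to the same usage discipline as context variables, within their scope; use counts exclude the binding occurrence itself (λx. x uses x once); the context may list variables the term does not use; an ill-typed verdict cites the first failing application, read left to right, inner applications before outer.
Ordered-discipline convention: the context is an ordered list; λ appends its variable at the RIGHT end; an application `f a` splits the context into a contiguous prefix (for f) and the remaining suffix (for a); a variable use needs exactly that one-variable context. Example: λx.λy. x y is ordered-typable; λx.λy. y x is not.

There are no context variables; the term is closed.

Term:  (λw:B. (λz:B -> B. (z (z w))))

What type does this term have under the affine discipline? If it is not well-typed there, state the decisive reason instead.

not well-typed under affine — needs contraction — z ×2
variable uses: w (λ-bound): 1, z (λ-bound): 2
order of uses: z, z, w
typing: well-typed at B -> (B -> B) -> B
summary: ordered ✗ | linear ✗ | affine ✗ | relevant ✓ | unrestricted ✓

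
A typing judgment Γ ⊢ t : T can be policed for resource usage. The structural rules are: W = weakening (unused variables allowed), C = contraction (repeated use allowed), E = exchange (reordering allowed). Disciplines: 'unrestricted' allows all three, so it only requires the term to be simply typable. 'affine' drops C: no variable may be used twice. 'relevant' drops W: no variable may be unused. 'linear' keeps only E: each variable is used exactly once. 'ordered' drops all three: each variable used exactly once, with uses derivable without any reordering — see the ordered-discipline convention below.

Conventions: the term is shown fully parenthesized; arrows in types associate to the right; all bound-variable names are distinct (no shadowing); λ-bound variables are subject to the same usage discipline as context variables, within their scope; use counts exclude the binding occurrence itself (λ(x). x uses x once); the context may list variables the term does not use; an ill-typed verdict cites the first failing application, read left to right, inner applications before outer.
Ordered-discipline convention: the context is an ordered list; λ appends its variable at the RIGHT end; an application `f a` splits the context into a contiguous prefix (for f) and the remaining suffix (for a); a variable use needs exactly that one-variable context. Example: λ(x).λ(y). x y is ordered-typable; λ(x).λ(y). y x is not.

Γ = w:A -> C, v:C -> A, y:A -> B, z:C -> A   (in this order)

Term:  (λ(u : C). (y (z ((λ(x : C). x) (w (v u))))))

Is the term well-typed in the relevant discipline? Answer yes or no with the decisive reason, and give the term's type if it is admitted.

yes — every one of w, v, y, z, u, x appears; term : C -> B
use counts: w: 1, v: 1, y: 1, z: 1, u (bound): 1, x (bound): 1
order of uses: y, z, x, w, v, u
typing: well-typed at C -> B
per-discipline verdicts: ordered ✗, linear ✓, affine ✓, relevant ✓, unrestricted ✓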